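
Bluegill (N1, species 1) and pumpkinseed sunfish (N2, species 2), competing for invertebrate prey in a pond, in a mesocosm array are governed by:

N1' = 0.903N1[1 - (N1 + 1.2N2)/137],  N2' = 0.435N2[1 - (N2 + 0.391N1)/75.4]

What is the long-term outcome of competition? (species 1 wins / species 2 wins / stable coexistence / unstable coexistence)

Compare the nullcline intercepts: K1/α12 = 137/1.2 = 114 > K2 = 75.4; K2/α21 = 75.4/0.391 = 193 > K1 = 137.
Since both inequalities hold, each species can invade when rare, so the interior equilibrium is stable.

stable coexistence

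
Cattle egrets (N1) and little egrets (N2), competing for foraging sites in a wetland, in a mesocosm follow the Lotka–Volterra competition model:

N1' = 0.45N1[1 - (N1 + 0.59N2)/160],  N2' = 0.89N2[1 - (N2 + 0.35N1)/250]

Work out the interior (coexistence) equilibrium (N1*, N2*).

N1* ≈ 15.8, N2* ≈ 244

Setting both brackets to zero gives the nullclines N1 + 0.59N2 = 160 and 0.35N1 + N2 = 250.
Substituting N2 = 250 - 0.35N1 into the first: N1(1 - 0.59·0.35) = 160 - 0.59·250.
So N1* = 12.5/0.793 = 15.8, and then N2* = 250 - 0.35·15.8 = 244.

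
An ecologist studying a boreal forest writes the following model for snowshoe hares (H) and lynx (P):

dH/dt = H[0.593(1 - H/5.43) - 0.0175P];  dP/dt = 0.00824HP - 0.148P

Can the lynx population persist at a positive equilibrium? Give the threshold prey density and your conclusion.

The predator equation gives dP/dt > 0 only when H > 0.148/0.00824 = 18.
Without the predator, H → K = 5.43. Since 5.43 < 18, the predator cannot invade.

Threshold H = 18; K < 18, so no, the predator goes extinct.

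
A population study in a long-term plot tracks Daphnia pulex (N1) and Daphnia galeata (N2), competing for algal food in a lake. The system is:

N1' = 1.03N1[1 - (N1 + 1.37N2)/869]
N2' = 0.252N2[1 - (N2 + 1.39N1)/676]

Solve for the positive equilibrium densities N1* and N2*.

Setting both brackets to zero gives the nullclines N1 + 1.37N2 = 869 and 1.39N1 + N2 = 676.
Substituting N2 = 676 - 1.39N1 into the first: N1(1 - 1.37·1.39) = 869 - 1.37·676.
So N1* = -57.1/-0.904 = 63.2, and then N2* = 676 - 1.39·63.2 = 588.

N1* ≈ 63.2, N2* ≈ 588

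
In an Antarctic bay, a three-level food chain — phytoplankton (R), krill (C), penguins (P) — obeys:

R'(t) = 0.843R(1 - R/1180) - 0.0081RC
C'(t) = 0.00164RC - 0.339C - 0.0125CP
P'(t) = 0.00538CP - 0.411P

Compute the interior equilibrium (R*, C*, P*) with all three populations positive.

R* ≈ 314, C* ≈ 76.4, P* ≈ 14.1

From dP/dt = 0: 0.00538C* = 0.411, so C* = 76.4.
From dR/dt = 0: 0.843(1 - R*/1180) = 0.0081·76.4, giving R* = 1180·(1 - 0.734) = 314.
From dC/dt = 0: 0.00164·314 - 0.339 = 0.0125P*, so P* = 0.176/0.0125 = 14.1.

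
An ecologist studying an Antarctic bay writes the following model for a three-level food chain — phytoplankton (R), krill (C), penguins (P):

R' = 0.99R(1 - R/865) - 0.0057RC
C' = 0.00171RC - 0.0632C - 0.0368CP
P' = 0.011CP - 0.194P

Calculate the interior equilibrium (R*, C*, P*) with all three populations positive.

R* ≈ 777, C* ≈ 17.6, P* ≈ 34.4

From dP/dt = 0: 0.011C* = 0.194, so C* = 17.6.
From dR/dt = 0: 0.99(1 - R*/865) = 0.0057·17.6, giving R* = 865·(1 - 0.102) = 777.
From dC/dt = 0: 0.00171·777 - 0.0632 = 0.0368P*, so P* = 1.27/0.0368 = 34.4.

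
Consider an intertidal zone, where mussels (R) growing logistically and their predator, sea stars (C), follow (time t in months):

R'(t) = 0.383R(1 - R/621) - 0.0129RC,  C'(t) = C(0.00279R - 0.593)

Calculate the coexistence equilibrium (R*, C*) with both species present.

From dC/dt = 0 with C > 0: 0.00279R* = 0.593, so R* = 213.
Substitute into dR/dt = 0: 0.383(1 - 213/621) = 0.0129C*.
The bracket is 0.658, giving C* = 0.252/0.0129 = 19.5.

R* ≈ 213, C* ≈ 19.5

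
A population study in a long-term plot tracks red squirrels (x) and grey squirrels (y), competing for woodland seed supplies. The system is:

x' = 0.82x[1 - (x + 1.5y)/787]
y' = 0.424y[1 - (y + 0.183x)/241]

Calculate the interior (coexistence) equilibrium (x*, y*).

Setting both brackets to zero gives the nullclines x + 1.5y = 787 and 0.183x + y = 241.
Substituting y = 241 - 0.183x into the first: x(1 - 1.5·0.183) = 787 - 1.5·241.
So x* = 426/0.726 = 586, and then y* = 241 - 0.183·586 = 134.

x* ≈ 586, y* ≈ 134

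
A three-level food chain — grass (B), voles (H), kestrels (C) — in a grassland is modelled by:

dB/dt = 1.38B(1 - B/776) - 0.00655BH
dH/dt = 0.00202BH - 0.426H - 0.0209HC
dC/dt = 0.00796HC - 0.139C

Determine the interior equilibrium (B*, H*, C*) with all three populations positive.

From dC/dt = 0: 0.00796H* = 0.139, so H* = 17.5.
From dB/dt = 0: 1.38(1 - B*/776) = 0.00655·17.5, giving B* = 776·(1 - 0.0829) = 712.
From dH/dt = 0: 0.00202·712 - 0.426 = 0.0209C*, so C* = 1.01/0.0209 = 48.4.

B* ≈ 712, H* ≈ 17.5, C* ≈ 48.4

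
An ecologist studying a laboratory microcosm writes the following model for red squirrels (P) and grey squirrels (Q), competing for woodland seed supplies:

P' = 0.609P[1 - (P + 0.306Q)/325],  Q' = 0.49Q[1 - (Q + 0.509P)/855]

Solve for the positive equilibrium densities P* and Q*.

Setting both brackets to zero gives the nullclines P + 0.306Q = 325 and 0.509P + Q = 855.
Substituting Q = 855 - 0.509P into the first: P(1 - 0.306·0.509) = 325 - 0.306·855.
So P* = 63.4/0.844 = 75.1, and then Q* = 855 - 0.509·75.1 = 817.

P* ≈ 75.1, Q* ≈ 817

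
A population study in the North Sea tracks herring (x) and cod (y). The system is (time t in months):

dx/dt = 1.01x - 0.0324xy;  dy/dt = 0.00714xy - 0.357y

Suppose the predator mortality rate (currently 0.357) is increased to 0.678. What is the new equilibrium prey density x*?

x* ≈ 95

At the interior fixed point, setting dy/dt = 0 with y > 0 fixes x* = (predator death rate)/(xy coefficient) — independent of the other coefficients.
With the change, x* = 0.678/0.00714 = 95; it rises from 50.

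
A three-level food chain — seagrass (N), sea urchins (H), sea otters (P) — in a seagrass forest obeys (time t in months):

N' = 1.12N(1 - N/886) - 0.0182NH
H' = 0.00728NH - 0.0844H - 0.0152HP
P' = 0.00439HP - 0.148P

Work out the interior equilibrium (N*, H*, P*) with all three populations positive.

From dP/dt = 0: 0.00439H* = 0.148, so H* = 33.7.
From dN/dt = 0: 1.12(1 - N*/886) = 0.0182·33.7, giving N* = 886·(1 - 0.548) = 401.
From dH/dt = 0: 0.00728·401 - 0.0844 = 0.0152P*, so P* = 2.83/0.0152 = 186.

N* ≈ 401, H* ≈ 33.7, P* ≈ 186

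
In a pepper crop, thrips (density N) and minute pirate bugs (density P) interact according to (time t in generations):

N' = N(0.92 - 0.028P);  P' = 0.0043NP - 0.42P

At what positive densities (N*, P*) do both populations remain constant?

Set dP/dt = 0 with P > 0: 0.0043N - 0.42 = 0, so N* = 0.42/0.0043 = 97.7.
Set dN/dt = 0 with N > 0: 0.92 - 0.028P = 0, so P* = 0.92/0.028 = 32.9.

N* ≈ 97.7, P* ≈ 32.9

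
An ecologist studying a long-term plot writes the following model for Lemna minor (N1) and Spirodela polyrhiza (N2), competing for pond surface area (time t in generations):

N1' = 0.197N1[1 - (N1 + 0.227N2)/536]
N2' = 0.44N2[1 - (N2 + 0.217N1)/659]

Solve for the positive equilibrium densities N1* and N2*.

Setting both brackets to zero gives the nullclines N1 + 0.227N2 = 536 and 0.217N1 + N2 = 659.
Substituting N2 = 659 - 0.217N1 into the first: N1(1 - 0.227·0.217) = 536 - 0.227·659.
So N1* = 386/0.951 = 406, and then N2* = 659 - 0.217·406 = 571.

N1* ≈ 406, N2* ≈ 571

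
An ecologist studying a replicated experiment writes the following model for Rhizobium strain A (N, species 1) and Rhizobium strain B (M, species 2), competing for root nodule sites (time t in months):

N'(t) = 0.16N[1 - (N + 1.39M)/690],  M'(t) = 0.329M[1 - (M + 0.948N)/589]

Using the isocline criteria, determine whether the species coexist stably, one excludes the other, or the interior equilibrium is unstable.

unstable coexistence (outcome depends on initial conditions)

Compare the nullcline intercepts: K1/α12 = 690/1.39 = 496 < K2 = 589; K2/α21 = 589/0.948 = 621 < K1 = 690.
Since both are reversed, neither can invade when rare; the interior point is a saddle.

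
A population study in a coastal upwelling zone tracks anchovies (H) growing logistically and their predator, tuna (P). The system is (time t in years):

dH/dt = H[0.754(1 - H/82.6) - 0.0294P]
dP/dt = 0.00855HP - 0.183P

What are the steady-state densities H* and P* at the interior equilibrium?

From dP/dt = 0 with P > 0: 0.00855H* = 0.183, so H* = 21.4.
Substitute into dH/dt = 0: 0.754(1 - 21.4/82.6) = 0.0294P*.
The bracket is 0.741, giving P* = 0.559/0.0294 = 19.

H* ≈ 21.4, P* ≈ 19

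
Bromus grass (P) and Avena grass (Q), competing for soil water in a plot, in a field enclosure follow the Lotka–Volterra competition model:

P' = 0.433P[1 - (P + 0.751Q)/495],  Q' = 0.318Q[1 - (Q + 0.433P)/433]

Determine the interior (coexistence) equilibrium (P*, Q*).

P* ≈ 252, Q* ≈ 324

Setting both brackets to zero gives the nullclines P + 0.751Q = 495 and 0.433P + Q = 433.
Substituting Q = 433 - 0.433P into the first: P(1 - 0.751·0.433) = 495 - 0.751·433.
So P* = 170/0.675 = 252, and then Q* = 433 - 0.433·252 = 324.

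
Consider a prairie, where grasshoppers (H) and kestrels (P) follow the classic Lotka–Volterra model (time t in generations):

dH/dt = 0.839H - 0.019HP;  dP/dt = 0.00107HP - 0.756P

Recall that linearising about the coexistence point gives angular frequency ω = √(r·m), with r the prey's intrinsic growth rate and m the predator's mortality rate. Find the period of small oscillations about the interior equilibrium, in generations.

Here r = 0.839 and m = 0.756, so r·m = 0.634.
ω = √0.634 = 0.796 per generation, hence T = 2π/ω ≈ 7.89 generations.

T ≈ 7.89 generations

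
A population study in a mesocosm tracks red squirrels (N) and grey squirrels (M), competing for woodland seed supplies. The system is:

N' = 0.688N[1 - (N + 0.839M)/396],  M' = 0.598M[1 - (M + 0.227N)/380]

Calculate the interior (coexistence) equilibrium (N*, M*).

Setting both brackets to zero gives the nullclines N + 0.839M = 396 and 0.227N + M = 380.
Substituting M = 380 - 0.227N into the first: N(1 - 0.839·0.227) = 396 - 0.839·380.
So N* = 77.2/0.81 = 95.3, and then M* = 380 - 0.227·95.3 = 358.

N* ≈ 95.3, M* ≈ 358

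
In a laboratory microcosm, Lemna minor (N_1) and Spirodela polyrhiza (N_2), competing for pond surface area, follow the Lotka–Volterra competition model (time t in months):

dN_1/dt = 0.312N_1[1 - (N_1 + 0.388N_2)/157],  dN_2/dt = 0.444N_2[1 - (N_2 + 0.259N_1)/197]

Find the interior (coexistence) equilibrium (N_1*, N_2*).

N_1* ≈ 89.6, N_2* ≈ 174

Setting both brackets to zero gives the nullclines N_1 + 0.388N_2 = 157 and 0.259N_1 + N_2 = 197.
Substituting N_2 = 197 - 0.259N_1 into the first: N_1(1 - 0.388·0.259) = 157 - 0.388·197.
So N_1* = 80.6/0.9 = 89.6, and then N_2* = 197 - 0.259·89.6 = 174.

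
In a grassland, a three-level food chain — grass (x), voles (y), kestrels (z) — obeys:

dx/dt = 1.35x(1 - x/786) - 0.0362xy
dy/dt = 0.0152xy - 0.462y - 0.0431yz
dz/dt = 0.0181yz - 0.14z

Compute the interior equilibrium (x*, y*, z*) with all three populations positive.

From dz/dt = 0: 0.0181y* = 0.14, so y* = 7.73.
From dx/dt = 0: 1.35(1 - x*/786) = 0.0362·7.73, giving x* = 786·(1 - 0.207) = 623.
From dy/dt = 0: 0.0152·623 - 0.462 = 0.0431z*, so z* = 9.01/0.0431 = 209.

x* ≈ 623, y* ≈ 7.73, z* ≈ 209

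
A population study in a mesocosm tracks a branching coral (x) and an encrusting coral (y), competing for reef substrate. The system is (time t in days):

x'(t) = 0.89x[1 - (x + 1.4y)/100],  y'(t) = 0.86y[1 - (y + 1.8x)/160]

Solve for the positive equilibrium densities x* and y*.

x* ≈ 81.6, y* ≈ 13.2

Setting both brackets to zero gives the nullclines x + 1.4y = 100 and 1.8x + y = 160.
Substituting y = 160 - 1.8x into the first: x(1 - 1.4·1.8) = 100 - 1.4·160.
So x* = -124/-1.52 = 81.6, and then y* = 160 - 1.8·81.6 = 13.2.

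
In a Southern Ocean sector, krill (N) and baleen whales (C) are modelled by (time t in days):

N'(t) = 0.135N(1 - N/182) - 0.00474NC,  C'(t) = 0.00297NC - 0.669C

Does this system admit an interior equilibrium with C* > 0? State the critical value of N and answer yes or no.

The predator equation gives dC/dt > 0 only when N > 0.669/0.00297 = 225.
Without the predator, N → K = 182. Since 182 < 225, the predator cannot invade.

Threshold N = 225; K < 225, so no, the predator goes extinct.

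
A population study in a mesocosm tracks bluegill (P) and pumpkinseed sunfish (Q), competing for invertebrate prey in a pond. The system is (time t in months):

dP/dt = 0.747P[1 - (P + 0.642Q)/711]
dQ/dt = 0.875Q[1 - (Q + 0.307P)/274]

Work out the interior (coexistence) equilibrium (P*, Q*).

Setting both brackets to zero gives the nullclines P + 0.642Q = 711 and 0.307P + Q = 274.
Substituting Q = 274 - 0.307P into the first: P(1 - 0.642·0.307) = 711 - 0.642·274.
So P* = 535/0.803 = 666, and then Q* = 274 - 0.307·666 = 69.4.

P* ≈ 666, Q* ≈ 69.4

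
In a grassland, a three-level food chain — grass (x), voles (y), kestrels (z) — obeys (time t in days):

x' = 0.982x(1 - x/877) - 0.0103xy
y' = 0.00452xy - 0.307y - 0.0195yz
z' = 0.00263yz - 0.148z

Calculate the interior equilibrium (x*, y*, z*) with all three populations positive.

x* ≈ 359, y* ≈ 56.3, z* ≈ 67.6

From dz/dt = 0: 0.00263y* = 0.148, so y* = 56.3.
From dx/dt = 0: 0.982(1 - x*/877) = 0.0103·56.3, giving x* = 877·(1 - 0.59) = 359.
From dy/dt = 0: 0.00452·359 - 0.307 = 0.0195z*, so z* = 1.32/0.0195 = 67.6.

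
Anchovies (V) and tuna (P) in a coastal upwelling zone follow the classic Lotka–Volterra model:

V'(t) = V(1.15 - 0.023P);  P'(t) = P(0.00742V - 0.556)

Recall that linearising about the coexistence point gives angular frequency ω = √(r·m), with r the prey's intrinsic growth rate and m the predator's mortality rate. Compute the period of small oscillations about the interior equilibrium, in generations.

T ≈ 7.86 generations

Here r = 1.15 and m = 0.556, so r·m = 0.639.
ω = √0.639 = 0.8 per generation, hence T = 2π/ω ≈ 7.86 generations.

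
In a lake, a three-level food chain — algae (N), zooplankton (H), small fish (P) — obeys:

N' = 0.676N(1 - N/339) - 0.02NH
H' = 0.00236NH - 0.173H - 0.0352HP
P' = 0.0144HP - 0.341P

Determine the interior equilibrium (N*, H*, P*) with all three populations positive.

N* ≈ 101, H* ≈ 23.7, P* ≈ 1.89

From dP/dt = 0: 0.0144H* = 0.341, so H* = 23.7.
From dN/dt = 0: 0.676(1 - N*/339) = 0.02·23.7, giving N* = 339·(1 - 0.701) = 101.
From dH/dt = 0: 0.00236·101 - 0.173 = 0.0352P*, so P* = 0.0665/0.0352 = 1.89.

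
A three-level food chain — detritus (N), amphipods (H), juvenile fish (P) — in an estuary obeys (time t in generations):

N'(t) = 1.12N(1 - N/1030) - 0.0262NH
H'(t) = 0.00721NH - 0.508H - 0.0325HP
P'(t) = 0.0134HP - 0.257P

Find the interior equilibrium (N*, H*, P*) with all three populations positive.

From dP/dt = 0: 0.0134H* = 0.257, so H* = 19.2.
From dN/dt = 0: 1.12(1 - N*/1030) = 0.0262·19.2, giving N* = 1030·(1 - 0.449) = 568.
From dH/dt = 0: 0.00721·568 - 0.508 = 0.0325P*, so P* = 3.59/0.0325 = 110.

N* ≈ 568, H* ≈ 19.2, P* ≈ 110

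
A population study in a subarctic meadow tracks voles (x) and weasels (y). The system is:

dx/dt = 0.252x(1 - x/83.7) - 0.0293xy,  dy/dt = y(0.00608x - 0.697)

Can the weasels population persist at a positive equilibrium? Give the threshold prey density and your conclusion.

Threshold x = 115; K < 115, so no, the predator goes extinct.

The predator equation gives dy/dt > 0 only when x > 0.697/0.00608 = 115.
Without the predator, x → K = 83.7. Since 83.7 < 115, the predator cannot invade.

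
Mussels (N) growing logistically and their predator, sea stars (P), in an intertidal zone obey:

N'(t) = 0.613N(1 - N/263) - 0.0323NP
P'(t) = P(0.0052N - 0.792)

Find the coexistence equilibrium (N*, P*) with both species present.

From dP/dt = 0 with P > 0: 0.0052N* = 0.792, so N* = 152.
Substitute into dN/dt = 0: 0.613(1 - 152/263) = 0.0323P*.
The bracket is 0.421, giving P* = 0.258/0.0323 = 7.99.

N* ≈ 152, P* ≈ 7.99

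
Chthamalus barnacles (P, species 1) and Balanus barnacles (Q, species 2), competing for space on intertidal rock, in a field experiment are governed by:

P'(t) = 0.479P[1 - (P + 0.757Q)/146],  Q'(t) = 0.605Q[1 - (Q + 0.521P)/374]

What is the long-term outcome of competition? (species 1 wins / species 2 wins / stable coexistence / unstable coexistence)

species 2 excludes species 1

Compare the nullcline intercepts: K1/α12 = 146/0.757 = 193 < K2 = 374; K2/α21 = 374/0.521 = 718 > K1 = 146.
Since the inequalities point opposite ways, species 2 can invade but species 1 cannot.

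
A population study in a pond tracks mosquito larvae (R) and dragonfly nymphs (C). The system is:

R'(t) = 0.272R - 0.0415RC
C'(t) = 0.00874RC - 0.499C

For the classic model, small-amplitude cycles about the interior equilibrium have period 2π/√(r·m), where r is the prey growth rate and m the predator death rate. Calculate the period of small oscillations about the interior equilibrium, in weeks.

T ≈ 17.1 weeks

Here r = 0.272 and m = 0.499, so r·m = 0.136.
ω = √0.136 = 0.368 per week, hence T = 2π/ω ≈ 17.1 weeks.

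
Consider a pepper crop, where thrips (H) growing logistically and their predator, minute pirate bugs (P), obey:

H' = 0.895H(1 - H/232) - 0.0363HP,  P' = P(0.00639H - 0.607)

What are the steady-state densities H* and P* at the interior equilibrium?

H* ≈ 95, P* ≈ 14.6

From dP/dt = 0 with P > 0: 0.00639H* = 0.607, so H* = 95.
Substitute into dH/dt = 0: 0.895(1 - 95/232) = 0.0363P*.
The bracket is 0.591, giving P* = 0.529/0.0363 = 14.6.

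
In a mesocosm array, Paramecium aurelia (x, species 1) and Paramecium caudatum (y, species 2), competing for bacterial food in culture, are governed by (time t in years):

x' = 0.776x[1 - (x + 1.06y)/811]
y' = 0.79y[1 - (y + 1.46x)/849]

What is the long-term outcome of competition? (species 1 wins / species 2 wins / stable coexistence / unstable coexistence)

unstable coexistence (outcome depends on initial conditions)

Compare the nullcline intercepts: K1/α12 = 811/1.06 = 765 < K2 = 849; K2/α21 = 849/1.46 = 582 < K1 = 811.
Since both are reversed, neither can invade when rare; the interior point is a saddle.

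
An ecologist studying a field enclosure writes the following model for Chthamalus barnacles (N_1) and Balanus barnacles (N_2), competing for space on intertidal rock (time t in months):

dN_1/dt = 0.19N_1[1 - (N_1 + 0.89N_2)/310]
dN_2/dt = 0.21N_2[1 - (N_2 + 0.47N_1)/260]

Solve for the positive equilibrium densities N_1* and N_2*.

Setting both brackets to zero gives the nullclines N_1 + 0.89N_2 = 310 and 0.47N_1 + N_2 = 260.
Substituting N_2 = 260 - 0.47N_1 into the first: N_1(1 - 0.89·0.47) = 310 - 0.89·260.
So N_1* = 78.6/0.582 = 135, and then N_2* = 260 - 0.47·135 = 196.

N_1* ≈ 135, N_2* ≈ 196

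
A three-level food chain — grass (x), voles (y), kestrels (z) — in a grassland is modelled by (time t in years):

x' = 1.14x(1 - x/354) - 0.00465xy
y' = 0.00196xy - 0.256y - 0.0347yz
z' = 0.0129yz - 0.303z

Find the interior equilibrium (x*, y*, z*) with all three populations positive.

From dz/dt = 0: 0.0129y* = 0.303, so y* = 23.5.
From dx/dt = 0: 1.14(1 - x*/354) = 0.00465·23.5, giving x* = 354·(1 - 0.0958) = 320.
From dy/dt = 0: 0.00196·320 - 0.256 = 0.0347z*, so z* = 0.371/0.0347 = 10.7.

x* ≈ 320, y* ≈ 23.5, z* ≈ 10.7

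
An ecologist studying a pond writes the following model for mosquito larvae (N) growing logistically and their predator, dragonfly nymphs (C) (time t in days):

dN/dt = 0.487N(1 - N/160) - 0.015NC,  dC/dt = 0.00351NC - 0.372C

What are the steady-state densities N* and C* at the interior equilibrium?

From dC/dt = 0 with C > 0: 0.00351N* = 0.372, so N* = 106.
Substitute into dN/dt = 0: 0.487(1 - 106/160) = 0.015C*.
The bracket is 0.338, giving C* = 0.164/0.015 = 11.

N* ≈ 106, C* ≈ 11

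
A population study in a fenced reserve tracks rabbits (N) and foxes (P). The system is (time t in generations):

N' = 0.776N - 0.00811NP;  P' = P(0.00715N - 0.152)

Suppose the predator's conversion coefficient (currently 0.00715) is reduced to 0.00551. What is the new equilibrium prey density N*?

N* ≈ 27.6

At the interior fixed point, setting dP/dt = 0 with P > 0 fixes N* = (predator death rate)/(NP coefficient) — independent of the other coefficients.
With the change, N* = 0.152/0.00551 = 27.6; it rises from 21.3.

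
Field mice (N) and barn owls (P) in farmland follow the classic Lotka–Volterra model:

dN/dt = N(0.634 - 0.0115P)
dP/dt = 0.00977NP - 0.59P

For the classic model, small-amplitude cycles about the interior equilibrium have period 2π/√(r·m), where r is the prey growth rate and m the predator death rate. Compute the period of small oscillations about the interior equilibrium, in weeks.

Here r = 0.634 and m = 0.59, so r·m = 0.374.
ω = √0.374 = 0.612 per week, hence T = 2π/ω ≈ 10.3 weeks.

T ≈ 10.3 weeks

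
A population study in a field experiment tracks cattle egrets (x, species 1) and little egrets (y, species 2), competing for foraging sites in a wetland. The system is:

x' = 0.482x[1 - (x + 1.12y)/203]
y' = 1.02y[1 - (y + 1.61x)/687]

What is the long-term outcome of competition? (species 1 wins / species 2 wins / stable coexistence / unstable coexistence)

Compare the nullcline intercepts: K1/α12 = 203/1.12 = 181 < K2 = 687; K2/α21 = 687/1.61 = 427 > K1 = 203.
Since the inequalities point opposite ways, species 2 can invade but species 1 cannot.

species 2 excludes species 1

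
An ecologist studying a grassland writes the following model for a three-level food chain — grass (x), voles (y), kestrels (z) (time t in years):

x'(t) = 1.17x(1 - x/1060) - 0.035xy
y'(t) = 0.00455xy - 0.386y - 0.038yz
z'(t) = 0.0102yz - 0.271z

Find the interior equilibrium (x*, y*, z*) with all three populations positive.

x* ≈ 218, y* ≈ 26.6, z* ≈ 15.9

From dz/dt = 0: 0.0102y* = 0.271, so y* = 26.6.
From dx/dt = 0: 1.17(1 - x*/1060) = 0.035·26.6, giving x* = 1060·(1 - 0.795) = 218.
From dy/dt = 0: 0.00455·218 - 0.386 = 0.038z*, so z* = 0.604/0.038 = 15.9.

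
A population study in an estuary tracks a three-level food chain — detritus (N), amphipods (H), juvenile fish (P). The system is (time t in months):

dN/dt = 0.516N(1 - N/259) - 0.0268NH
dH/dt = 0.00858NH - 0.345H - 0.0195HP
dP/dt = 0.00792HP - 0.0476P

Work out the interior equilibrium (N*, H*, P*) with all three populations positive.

From dP/dt = 0: 0.00792H* = 0.0476, so H* = 6.01.
From dN/dt = 0: 0.516(1 - N*/259) = 0.0268·6.01, giving N* = 259·(1 - 0.312) = 178.
From dH/dt = 0: 0.00858·178 - 0.345 = 0.0195P*, so P* = 1.18/0.0195 = 60.7.

N* ≈ 178, H* ≈ 6.01, P* ≈ 60.7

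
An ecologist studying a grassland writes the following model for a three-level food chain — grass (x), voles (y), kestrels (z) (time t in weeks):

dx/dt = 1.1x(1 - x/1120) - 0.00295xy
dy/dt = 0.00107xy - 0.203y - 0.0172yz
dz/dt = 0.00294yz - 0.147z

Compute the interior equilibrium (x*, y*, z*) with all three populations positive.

x* ≈ 970, y* ≈ 50, z* ≈ 48.5

From dz/dt = 0: 0.00294y* = 0.147, so y* = 50.
From dx/dt = 0: 1.1(1 - x*/1120) = 0.00295·50, giving x* = 1120·(1 - 0.134) = 970.
From dy/dt = 0: 0.00107·970 - 0.203 = 0.0172z*, so z* = 0.835/0.0172 = 48.5.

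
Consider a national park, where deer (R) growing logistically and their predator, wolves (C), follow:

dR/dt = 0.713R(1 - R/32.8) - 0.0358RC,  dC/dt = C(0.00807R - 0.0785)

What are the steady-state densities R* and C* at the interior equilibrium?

From dC/dt = 0 with C > 0: 0.00807R* = 0.0785, so R* = 9.73.
Substitute into dR/dt = 0: 0.713(1 - 9.73/32.8) = 0.0358C*.
The bracket is 0.703, giving C* = 0.502/0.0358 = 14.

R* ≈ 9.73, C* ≈ 14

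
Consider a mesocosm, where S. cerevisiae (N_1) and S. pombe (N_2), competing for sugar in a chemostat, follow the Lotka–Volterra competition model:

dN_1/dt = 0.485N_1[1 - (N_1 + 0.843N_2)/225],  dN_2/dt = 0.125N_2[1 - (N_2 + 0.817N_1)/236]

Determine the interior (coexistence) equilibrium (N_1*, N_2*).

N_1* ≈ 83.7, N_2* ≈ 168

Setting both brackets to zero gives the nullclines N_1 + 0.843N_2 = 225 and 0.817N_1 + N_2 = 236.
Substituting N_2 = 236 - 0.817N_1 into the first: N_1(1 - 0.843·0.817) = 225 - 0.843·236.
So N_1* = 26.1/0.311 = 83.7, and then N_2* = 236 - 0.817·83.7 = 168.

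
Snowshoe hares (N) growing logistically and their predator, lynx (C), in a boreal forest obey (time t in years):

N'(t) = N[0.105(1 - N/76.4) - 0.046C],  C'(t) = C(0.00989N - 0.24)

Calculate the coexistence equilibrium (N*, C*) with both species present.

N* ≈ 24.3, C* ≈ 1.56

From dC/dt = 0 with C > 0: 0.00989N* = 0.24, so N* = 24.3.
Substitute into dN/dt = 0: 0.105(1 - 24.3/76.4) = 0.046C*.
The bracket is 0.682, giving C* = 0.0716/0.046 = 1.56.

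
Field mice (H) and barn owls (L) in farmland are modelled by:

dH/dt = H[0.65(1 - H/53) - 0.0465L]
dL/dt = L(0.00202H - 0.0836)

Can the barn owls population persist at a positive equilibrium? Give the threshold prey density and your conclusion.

Threshold H = 41.4; K > 41.4, so yes, the predator persists.

The predator equation gives dL/dt > 0 only when H > 0.0836/0.00202 = 41.4.
Without the predator, H → K = 53. Since 53 > 41.4, the predator can invade and persist.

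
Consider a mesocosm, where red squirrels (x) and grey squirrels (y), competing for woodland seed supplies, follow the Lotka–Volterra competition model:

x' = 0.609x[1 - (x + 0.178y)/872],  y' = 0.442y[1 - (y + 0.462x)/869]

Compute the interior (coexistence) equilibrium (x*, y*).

x* ≈ 782, y* ≈ 508

Setting both brackets to zero gives the nullclines x + 0.178y = 872 and 0.462x + y = 869.
Substituting y = 869 - 0.462x into the first: x(1 - 0.178·0.462) = 872 - 0.178·869.
So x* = 717/0.918 = 782, and then y* = 869 - 0.462·782 = 508.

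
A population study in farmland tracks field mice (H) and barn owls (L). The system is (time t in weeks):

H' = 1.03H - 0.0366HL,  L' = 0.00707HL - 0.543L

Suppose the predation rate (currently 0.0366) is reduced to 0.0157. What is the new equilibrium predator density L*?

L* ≈ 65.6

At the interior fixed point, setting dH/dt = 0 with H > 0 fixes L* = (prey growth rate)/(HL coefficient) — independent of the other coefficients.
With the change, L* = 1.03/0.0157 = 65.6; it rises from 28.1.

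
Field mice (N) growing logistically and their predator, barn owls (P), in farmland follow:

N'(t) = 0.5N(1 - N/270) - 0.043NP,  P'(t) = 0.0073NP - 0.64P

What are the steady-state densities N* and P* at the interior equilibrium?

N* ≈ 87.7, P* ≈ 7.85

From dP/dt = 0 with P > 0: 0.0073N* = 0.64, so N* = 87.7.
Substitute into dN/dt = 0: 0.5(1 - 87.7/270) = 0.043P*.
The bracket is 0.675, giving P* = 0.338/0.043 = 7.85.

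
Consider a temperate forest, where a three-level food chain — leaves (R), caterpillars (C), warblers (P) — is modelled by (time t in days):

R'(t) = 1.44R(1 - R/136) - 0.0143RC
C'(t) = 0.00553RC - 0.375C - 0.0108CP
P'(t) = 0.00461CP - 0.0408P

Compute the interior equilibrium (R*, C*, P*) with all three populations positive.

From dP/dt = 0: 0.00461C* = 0.0408, so C* = 8.85.
From dR/dt = 0: 1.44(1 - R*/136) = 0.0143·8.85, giving R* = 136·(1 - 0.0879) = 124.
From dC/dt = 0: 0.00553·124 - 0.375 = 0.0108P*, so P* = 0.311/0.0108 = 28.8.

R* ≈ 124, C* ≈ 8.85, P* ≈ 28.8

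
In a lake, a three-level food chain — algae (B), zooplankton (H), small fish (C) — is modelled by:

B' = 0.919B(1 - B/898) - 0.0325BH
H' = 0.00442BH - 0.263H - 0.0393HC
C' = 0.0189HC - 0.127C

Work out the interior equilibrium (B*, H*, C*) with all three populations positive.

From dC/dt = 0: 0.0189H* = 0.127, so H* = 6.72.
From dB/dt = 0: 0.919(1 - B*/898) = 0.0325·6.72, giving B* = 898·(1 - 0.238) = 685.
From dH/dt = 0: 0.00442·685 - 0.263 = 0.0393C*, so C* = 2.76/0.0393 = 70.3.

B* ≈ 685, H* ≈ 6.72, C* ≈ 70.3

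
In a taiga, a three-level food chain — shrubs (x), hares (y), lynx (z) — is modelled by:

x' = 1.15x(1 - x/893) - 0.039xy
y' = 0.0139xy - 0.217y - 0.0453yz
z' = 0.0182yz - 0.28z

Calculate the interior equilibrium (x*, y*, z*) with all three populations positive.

From dz/dt = 0: 0.0182y* = 0.28, so y* = 15.4.
From dx/dt = 0: 1.15(1 - x*/893) = 0.039·15.4, giving x* = 893·(1 - 0.522) = 427.
From dy/dt = 0: 0.0139·427 - 0.217 = 0.0453z*, so z* = 5.72/0.0453 = 126.

x* ≈ 427, y* ≈ 15.4, z* ≈ 126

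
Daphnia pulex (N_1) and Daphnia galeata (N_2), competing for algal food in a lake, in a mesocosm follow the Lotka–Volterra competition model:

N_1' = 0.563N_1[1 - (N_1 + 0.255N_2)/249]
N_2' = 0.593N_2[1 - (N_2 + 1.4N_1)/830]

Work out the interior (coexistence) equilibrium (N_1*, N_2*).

N_1* ≈ 58.1, N_2* ≈ 749

Setting both brackets to zero gives the nullclines N_1 + 0.255N_2 = 249 and 1.4N_1 + N_2 = 830.
Substituting N_2 = 830 - 1.4N_1 into the first: N_1(1 - 0.255·1.4) = 249 - 0.255·830.
So N_1* = 37.3/0.643 = 58.1, and then N_2* = 830 - 1.4·58.1 = 749.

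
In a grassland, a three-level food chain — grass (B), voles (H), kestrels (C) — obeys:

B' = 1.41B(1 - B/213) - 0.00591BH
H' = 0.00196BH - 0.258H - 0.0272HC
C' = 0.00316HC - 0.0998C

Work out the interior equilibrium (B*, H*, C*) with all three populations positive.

From dC/dt = 0: 0.00316H* = 0.0998, so H* = 31.6.
From dB/dt = 0: 1.41(1 - B*/213) = 0.00591·31.6, giving B* = 213·(1 - 0.132) = 185.
From dH/dt = 0: 0.00196·185 - 0.258 = 0.0272C*, so C* = 0.104/0.0272 = 3.83.

B* ≈ 185, H* ≈ 31.6, C* ≈ 3.83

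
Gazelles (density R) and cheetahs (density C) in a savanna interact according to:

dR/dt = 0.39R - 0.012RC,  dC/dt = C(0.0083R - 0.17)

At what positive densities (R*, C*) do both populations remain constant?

Set dC/dt = 0 with C > 0: 0.0083R - 0.17 = 0, so R* = 0.17/0.0083 = 20.5.
Set dR/dt = 0 with R > 0: 0.39 - 0.012C = 0, so C* = 0.39/0.012 = 32.5.

R* ≈ 20.5, C* ≈ 32.5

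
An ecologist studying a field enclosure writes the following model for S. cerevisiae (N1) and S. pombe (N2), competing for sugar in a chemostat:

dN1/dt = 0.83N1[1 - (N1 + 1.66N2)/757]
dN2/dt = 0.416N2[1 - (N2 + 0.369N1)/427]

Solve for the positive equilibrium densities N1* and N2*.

Setting both brackets to zero gives the nullclines N1 + 1.66N2 = 757 and 0.369N1 + N2 = 427.
Substituting N2 = 427 - 0.369N1 into the first: N1(1 - 1.66·0.369) = 757 - 1.66·427.
So N1* = 48.2/0.387 = 124, and then N2* = 427 - 0.369·124 = 381.

N1* ≈ 124, N2* ≈ 381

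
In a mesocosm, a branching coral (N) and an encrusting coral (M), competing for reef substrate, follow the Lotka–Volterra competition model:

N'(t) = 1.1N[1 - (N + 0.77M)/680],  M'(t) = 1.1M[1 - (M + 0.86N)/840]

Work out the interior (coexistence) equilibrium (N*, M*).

Setting both brackets to zero gives the nullclines N + 0.77M = 680 and 0.86N + M = 840.
Substituting M = 840 - 0.86N into the first: N(1 - 0.77·0.86) = 680 - 0.77·840.
So N* = 33.2/0.338 = 98.3, and then M* = 840 - 0.86·98.3 = 755.

N* ≈ 98.3, M* ≈ 755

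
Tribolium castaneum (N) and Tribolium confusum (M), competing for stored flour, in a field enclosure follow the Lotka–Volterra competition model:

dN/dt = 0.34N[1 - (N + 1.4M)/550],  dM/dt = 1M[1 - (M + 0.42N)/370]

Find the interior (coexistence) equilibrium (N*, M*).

Setting both brackets to zero gives the nullclines N + 1.4M = 550 and 0.42N + M = 370.
Substituting M = 370 - 0.42N into the first: N(1 - 1.4·0.42) = 550 - 1.4·370.
So N* = 32/0.412 = 77.7, and then M* = 370 - 0.42·77.7 = 337.

N* ≈ 77.7, M* ≈ 337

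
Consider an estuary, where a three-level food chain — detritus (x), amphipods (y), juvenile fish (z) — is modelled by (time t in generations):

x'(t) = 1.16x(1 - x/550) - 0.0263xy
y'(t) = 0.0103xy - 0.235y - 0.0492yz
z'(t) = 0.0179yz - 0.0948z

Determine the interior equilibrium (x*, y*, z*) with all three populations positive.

From dz/dt = 0: 0.0179y* = 0.0948, so y* = 5.3.
From dx/dt = 0: 1.16(1 - x*/550) = 0.0263·5.3, giving x* = 550·(1 - 0.12) = 484.
From dy/dt = 0: 0.0103·484 - 0.235 = 0.0492z*, so z* = 4.75/0.0492 = 96.5.

x* ≈ 484, y* ≈ 5.3, z* ≈ 96.5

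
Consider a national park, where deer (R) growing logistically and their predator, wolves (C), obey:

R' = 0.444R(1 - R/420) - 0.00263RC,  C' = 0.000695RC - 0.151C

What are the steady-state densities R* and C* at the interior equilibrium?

R* ≈ 217, C* ≈ 81.5

From dC/dt = 0 with C > 0: 0.000695R* = 0.151, so R* = 217.
Substitute into dR/dt = 0: 0.444(1 - 217/420) = 0.00263C*.
The bracket is 0.483, giving C* = 0.214/0.00263 = 81.5.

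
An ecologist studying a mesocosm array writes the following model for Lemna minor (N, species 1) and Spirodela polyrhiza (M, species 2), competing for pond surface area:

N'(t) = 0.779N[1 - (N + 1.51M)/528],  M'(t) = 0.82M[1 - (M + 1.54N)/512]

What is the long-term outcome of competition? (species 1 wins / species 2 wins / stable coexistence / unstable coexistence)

Compare the nullcline intercepts: K1/α12 = 528/1.51 = 350 < K2 = 512; K2/α21 = 512/1.54 = 332 < K1 = 528.
Since both are reversed, neither can invade when rare; the interior point is a saddle.

unstable coexistence (outcome depends on initial conditions)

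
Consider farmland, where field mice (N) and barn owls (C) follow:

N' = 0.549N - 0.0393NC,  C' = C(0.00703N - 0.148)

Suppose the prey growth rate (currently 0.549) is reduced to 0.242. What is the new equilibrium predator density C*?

C* ≈ 6.16

At the interior fixed point, setting dN/dt = 0 with N > 0 fixes C* = (prey growth rate)/(NC coefficient) — independent of the other coefficients.
With the change, C* = 0.242/0.0393 = 6.16; it falls from 14.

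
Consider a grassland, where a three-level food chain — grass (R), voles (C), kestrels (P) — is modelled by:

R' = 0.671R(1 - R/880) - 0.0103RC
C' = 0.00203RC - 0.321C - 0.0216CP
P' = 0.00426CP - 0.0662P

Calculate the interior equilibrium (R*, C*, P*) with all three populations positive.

R* ≈ 670, C* ≈ 15.5, P* ≈ 48.1

From dP/dt = 0: 0.00426C* = 0.0662, so C* = 15.5.
From dR/dt = 0: 0.671(1 - R*/880) = 0.0103·15.5, giving R* = 880·(1 - 0.239) = 670.
From dC/dt = 0: 0.00203·670 - 0.321 = 0.0216P*, so P* = 1.04/0.0216 = 48.1.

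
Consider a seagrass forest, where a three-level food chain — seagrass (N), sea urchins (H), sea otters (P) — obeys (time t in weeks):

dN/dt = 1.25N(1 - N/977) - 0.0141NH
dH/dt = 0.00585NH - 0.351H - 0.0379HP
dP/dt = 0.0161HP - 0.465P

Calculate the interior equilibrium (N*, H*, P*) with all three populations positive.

From dP/dt = 0: 0.0161H* = 0.465, so H* = 28.9.
From dN/dt = 0: 1.25(1 - N*/977) = 0.0141·28.9, giving N* = 977·(1 - 0.326) = 659.
From dH/dt = 0: 0.00585·659 - 0.351 = 0.0379P*, so P* = 3.5/0.0379 = 92.4.

N* ≈ 659, H* ≈ 28.9, P* ≈ 92.4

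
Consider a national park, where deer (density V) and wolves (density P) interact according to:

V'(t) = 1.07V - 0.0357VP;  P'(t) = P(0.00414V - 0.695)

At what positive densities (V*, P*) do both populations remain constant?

V* ≈ 168, P* ≈ 30

Set dP/dt = 0 with P > 0: 0.00414V - 0.695 = 0, so V* = 0.695/0.00414 = 168.
Set dV/dt = 0 with V > 0: 1.07 - 0.0357P = 0, so P* = 1.07/0.0357 = 30.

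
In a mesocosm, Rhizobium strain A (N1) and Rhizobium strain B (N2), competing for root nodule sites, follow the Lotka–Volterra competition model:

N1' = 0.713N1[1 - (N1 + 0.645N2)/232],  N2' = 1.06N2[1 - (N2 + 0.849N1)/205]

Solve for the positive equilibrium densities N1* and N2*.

N1* ≈ 221, N2* ≈ 17.8

Setting both brackets to zero gives the nullclines N1 + 0.645N2 = 232 and 0.849N1 + N2 = 205.
Substituting N2 = 205 - 0.849N1 into the first: N1(1 - 0.645·0.849) = 232 - 0.645·205.
So N1* = 99.8/0.452 = 221, and then N2* = 205 - 0.849·221 = 17.8.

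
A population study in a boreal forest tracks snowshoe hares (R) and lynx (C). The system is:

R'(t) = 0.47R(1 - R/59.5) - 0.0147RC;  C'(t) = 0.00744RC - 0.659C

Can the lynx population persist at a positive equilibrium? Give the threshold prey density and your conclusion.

Threshold R = 88.6; K < 88.6, so no, the predator goes extinct.

The predator equation gives dC/dt > 0 only when R > 0.659/0.00744 = 88.6.
Without the predator, R → K = 59.5. Since 59.5 < 88.6, the predator cannot invade.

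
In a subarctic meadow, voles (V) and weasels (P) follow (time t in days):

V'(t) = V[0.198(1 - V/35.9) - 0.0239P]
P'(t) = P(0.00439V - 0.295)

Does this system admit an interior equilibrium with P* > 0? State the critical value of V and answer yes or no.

The predator equation gives dP/dt > 0 only when V > 0.295/0.00439 = 67.2.
Without the predator, V → K = 35.9. Since 35.9 < 67.2, the predator cannot invade.

Threshold V = 67.2; K < 67.2, so no, the predator goes extinct.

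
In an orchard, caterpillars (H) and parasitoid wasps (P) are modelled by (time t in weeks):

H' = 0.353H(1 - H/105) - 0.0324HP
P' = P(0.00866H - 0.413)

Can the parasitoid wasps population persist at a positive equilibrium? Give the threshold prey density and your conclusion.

The predator equation gives dP/dt > 0 only when H > 0.413/0.00866 = 47.7.
Without the predator, H → K = 105. Since 105 > 47.7, the predator can invade and persist.

Threshold H = 47.7; K > 47.7, so yes, the predator persists.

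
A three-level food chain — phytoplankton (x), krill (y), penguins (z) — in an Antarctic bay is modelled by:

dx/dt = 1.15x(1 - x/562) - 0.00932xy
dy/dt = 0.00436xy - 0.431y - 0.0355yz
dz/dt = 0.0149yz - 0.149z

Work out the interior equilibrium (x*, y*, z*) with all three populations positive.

From dz/dt = 0: 0.0149y* = 0.149, so y* = 10.
From dx/dt = 0: 1.15(1 - x*/562) = 0.00932·10, giving x* = 562·(1 - 0.081) = 516.
From dy/dt = 0: 0.00436·516 - 0.431 = 0.0355z*, so z* = 1.82/0.0355 = 51.3.

x* ≈ 516, y* ≈ 10, z* ≈ 51.3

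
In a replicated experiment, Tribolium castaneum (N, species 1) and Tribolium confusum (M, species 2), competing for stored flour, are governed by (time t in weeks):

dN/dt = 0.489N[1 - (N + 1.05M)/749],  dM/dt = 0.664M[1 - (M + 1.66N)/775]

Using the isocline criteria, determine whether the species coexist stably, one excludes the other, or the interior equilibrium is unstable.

Compare the nullcline intercepts: K1/α12 = 749/1.05 = 713 < K2 = 775; K2/α21 = 775/1.66 = 467 < K1 = 749.
Since both are reversed, neither can invade when rare; the interior point is a saddle.

unstable coexistence (outcome depends on initial conditions)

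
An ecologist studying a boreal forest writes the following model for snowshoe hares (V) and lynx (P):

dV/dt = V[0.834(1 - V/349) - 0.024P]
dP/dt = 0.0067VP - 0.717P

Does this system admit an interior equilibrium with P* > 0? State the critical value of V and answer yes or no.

The predator equation gives dP/dt > 0 only when V > 0.717/0.0067 = 107.
Without the predator, V → K = 349. Since 349 > 107, the predator can invade and persist.

Threshold V = 107; K > 107, so yes, the predator persists.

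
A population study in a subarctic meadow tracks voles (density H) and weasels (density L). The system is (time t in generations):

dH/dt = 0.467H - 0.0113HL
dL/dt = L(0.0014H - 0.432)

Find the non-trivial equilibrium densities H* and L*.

Set dL/dt = 0 with L > 0: 0.0014H - 0.432 = 0, so H* = 0.432/0.0014 = 309.
Set dH/dt = 0 with H > 0: 0.467 - 0.0113L = 0, so L* = 0.467/0.0113 = 41.3.

H* ≈ 309, L* ≈ 41.3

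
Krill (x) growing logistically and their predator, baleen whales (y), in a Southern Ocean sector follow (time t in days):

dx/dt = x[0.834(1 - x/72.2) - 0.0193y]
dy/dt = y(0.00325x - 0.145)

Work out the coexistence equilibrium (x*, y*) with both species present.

x* ≈ 44.6, y* ≈ 16.5

From dy/dt = 0 with y > 0: 0.00325x* = 0.145, so x* = 44.6.
Substitute into dx/dt = 0: 0.834(1 - 44.6/72.2) = 0.0193y*.
The bracket is 0.382, giving y* = 0.319/0.0193 = 16.5.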